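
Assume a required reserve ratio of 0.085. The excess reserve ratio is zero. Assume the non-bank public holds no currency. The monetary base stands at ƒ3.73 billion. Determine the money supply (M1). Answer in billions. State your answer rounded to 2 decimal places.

With no currency drain or excess reserves, the money multiplier is m = 1/rr = 1/0.085 ≈ 11.7647.
Money supply M = m × MB = 11.7647 × 3.73 ≈ 43.8823 billion.

ƒ43.88 billion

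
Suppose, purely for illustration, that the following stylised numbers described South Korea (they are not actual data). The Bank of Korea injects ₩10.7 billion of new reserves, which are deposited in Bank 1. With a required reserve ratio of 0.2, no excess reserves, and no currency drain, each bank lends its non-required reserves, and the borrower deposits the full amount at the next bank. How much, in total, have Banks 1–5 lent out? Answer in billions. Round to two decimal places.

₩28.78 billion

Bank i lends (1 − rr)^i of the original deposit: Bank 1 lends 10.7·0.8000 = 8.5600, Bank 2 lends 10.7·0.8000² = 6.8480, and so on.
Summing a geometric series: total = 10.7·[0.8000·(1 − 0.8000^5) / (1 − 0.8000)] ≈ 28.7753 billion.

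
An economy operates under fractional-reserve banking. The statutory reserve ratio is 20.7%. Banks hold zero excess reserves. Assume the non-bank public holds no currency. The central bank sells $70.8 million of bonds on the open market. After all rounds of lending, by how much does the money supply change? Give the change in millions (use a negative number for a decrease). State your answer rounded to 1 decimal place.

The simple money multiplier is m = 1/rr = 1/0.207 ≈ 4.8309.
An open-market sale reduces the monetary base by 70.8 million, so ΔM = m × ΔMB = 4.8309 × (−70.8) ≈ -342.0277 million.

-342.0 million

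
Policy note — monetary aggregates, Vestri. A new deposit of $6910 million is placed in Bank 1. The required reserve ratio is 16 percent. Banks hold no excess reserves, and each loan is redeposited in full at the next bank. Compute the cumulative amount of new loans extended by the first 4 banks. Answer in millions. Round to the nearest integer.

Bank i lends (1 − rr)^i of the original deposit: Bank 1 lends 6910·0.8400 = 5804.4000, Bank 2 lends 6910·0.8400² = 4875.6960, and so on.
Summing a geometric series: total = 6910·[0.8400·(1 − 0.8400^4) / (1 − 0.8400)] ≈ 18215.9717 million.

$18216 million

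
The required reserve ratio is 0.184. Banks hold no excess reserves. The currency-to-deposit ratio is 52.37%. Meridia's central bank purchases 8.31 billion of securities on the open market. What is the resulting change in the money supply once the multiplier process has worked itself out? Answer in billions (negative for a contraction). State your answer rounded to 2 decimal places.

17.89 billion

The money multiplier is m = (1 + c) / (rr + c) = (1 + 0.5237) / (0.184 + 0.5237) ≈ 2.1530.
The purchase adds 8.31 billion of base, so ΔM = m × ΔMB = 2.1530 × (+8.31) ≈ 17.8914 billion.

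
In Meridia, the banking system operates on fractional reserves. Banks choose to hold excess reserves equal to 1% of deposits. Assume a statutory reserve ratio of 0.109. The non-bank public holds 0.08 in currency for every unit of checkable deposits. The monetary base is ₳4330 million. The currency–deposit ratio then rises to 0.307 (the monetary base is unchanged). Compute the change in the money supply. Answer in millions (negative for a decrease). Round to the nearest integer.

Initially m₁ = (1 + 0.08) / (0.109 + 0.01 + 0.08) ≈ 5.42714, so M₁ = 5.42714 × 4330 = 23499.5162 million.
After the change m₂ = (1 + 0.307) / (0.109 + 0.01 + 0.307) ≈ 3.06808, so M₂ = 3.06808 × 4330 = 13284.7864 million.
ΔM = M₂ − M₁ = 13284.7864 − 23499.5162 = -10214.7298 million.

-10215 million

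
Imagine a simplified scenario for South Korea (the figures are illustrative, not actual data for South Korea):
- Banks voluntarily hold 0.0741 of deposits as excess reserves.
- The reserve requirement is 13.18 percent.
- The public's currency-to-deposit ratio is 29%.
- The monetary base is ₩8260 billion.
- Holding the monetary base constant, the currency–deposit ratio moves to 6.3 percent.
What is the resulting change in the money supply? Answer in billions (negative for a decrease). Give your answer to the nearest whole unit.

₩11166 billion

Initially m₁ = (1 + 0.29) / (0.1318 + 0.0741 + 0.29) ≈ 2.60133, so M₁ = 2.60133 × 8260 = 21486.9858 billion.
After the change m₂ = (1 + 0.063) / (0.1318 + 0.0741 + 0.063) ≈ 3.95314, so M₂ = 3.95314 × 8260 = 32652.9364 billion.
ΔM = M₂ − M₁ = 32652.9364 − 21486.9858 = 11165.9506 billion.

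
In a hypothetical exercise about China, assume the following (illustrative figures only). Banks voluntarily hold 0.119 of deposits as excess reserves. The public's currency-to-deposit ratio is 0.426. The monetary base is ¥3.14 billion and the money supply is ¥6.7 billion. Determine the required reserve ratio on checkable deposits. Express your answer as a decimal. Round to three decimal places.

Using m = M/MB = 6.7/3.14 ≈ 2.133758. Since m = (1 + c)/(c + rr + e), the denominator satisfies c + rr + e = (1 + c)/m = (1 + 0.426) / 2.133758 ≈ 0.668304.
With c = 0.426 and e = 0.119, the required reserve ratio on checkable deposits is 0.668304 − 0.426 − 0.119 = 0.123304.

0.123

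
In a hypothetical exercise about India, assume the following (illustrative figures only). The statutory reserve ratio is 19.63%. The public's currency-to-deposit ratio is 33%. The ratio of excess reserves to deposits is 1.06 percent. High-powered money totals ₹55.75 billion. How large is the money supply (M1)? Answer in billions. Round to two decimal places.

The money multiplier is m = (1 + c) / (rr + e + c) = (1 + 0.33) / (0.1963 + 0.0106 + 0.33) ≈ 2.47718.
So M = m × MB = 2.47718 × 55.75 ≈ 138.1028 billion.

₹138.10 billion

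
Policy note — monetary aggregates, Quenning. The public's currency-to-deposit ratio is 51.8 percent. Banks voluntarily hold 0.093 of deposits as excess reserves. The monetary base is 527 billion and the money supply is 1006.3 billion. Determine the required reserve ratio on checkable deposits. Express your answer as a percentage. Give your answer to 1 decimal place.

Using m = M/MB = 1006.3/527 ≈ 1.909488. Since m = (1 + c)/(c + rr + e), the denominator satisfies c + rr + e = (1 + c)/m = (1 + 0.518) / 1.909488 ≈ 0.794978.
With c = 0.518 and e = 0.093, the required reserve ratio on checkable deposits is 0.794978 − 0.518 − 0.093 = 0.183978.

18.4%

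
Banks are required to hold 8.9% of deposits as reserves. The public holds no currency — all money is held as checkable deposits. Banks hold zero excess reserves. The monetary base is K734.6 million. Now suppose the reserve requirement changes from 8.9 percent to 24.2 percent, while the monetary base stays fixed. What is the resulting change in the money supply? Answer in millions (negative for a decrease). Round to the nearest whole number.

-5218 million

Initially m₁ = 1 / (0.089) ≈ 11.2360, so M₁ = 11.2360 × 734.6 = 8253.9656 million.
After the change m₂ = 1 / (0.242) ≈ 4.1322, so M₂ = 4.1322 × 734.6 ≈ 3035.5141 million.
ΔM = M₂ − M₁ = 3035.5141 − 8253.9656 = -5218.4515 million.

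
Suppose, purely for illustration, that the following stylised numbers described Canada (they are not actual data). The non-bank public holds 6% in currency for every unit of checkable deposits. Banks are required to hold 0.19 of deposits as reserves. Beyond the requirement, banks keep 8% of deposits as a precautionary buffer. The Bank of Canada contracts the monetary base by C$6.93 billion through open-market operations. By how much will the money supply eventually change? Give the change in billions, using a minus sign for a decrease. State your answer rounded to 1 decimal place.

-22.3 billion

The money multiplier is m = (1 + c) / (rr + e + c) = (1 + 0.06) / (0.19 + 0.08 + 0.06) ≈ 3.2121.
The sale removes 6.93 billion of base, so ΔM = m × ΔMB = 3.2121 × (−6.93) ≈ -22.2599 billion.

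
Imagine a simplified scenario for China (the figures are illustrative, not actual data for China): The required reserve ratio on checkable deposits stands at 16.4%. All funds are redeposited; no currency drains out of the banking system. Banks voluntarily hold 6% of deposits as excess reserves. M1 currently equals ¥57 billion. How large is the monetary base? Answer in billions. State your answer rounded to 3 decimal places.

The money multiplier is m = 1 / (rr + e) = 1 / (0.164 + 0.06) ≈ 4.464286.
MB = M / m = 57 / 4.464286 ≈ 12.768 billion.

¥12.768 billion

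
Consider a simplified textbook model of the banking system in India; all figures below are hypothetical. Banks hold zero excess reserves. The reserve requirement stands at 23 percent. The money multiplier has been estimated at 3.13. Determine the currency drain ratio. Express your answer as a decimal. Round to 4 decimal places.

0.1315

Using m = 3.13. From m = (1 + c)/(c + rr + e), rearranging gives 1 + c = m·(c + rr + e), so c·(1 − m) = m·(rr + e) − 1.
Hence c = [m·(rr + e) − 1]/(1 − m) = [3.13 × (0.23 + 0) − 1] / (1 − 3.13) ≈ 0.131502.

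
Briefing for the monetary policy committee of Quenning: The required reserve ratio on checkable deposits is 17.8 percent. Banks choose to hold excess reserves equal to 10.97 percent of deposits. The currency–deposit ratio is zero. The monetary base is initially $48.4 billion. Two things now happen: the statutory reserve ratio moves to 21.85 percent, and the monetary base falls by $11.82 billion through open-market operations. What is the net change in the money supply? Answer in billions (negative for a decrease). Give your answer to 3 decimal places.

Before: m₁ = 1 / (0.178 + 0.1097) ≈ 3.475843, MB₁ = 48.4, so M₁ = 3.475843 × 48.4 ≈ 168.2308 billion.
After: m₂ = 1 / (0.2185 + 0.1097) ≈ 3.046923, MB₂ = 48.4 − 11.82 = 36.58, so M₂ = 3.046923 × 36.58 ≈ 111.4564 billion.
ΔM = M₂ − M₁ = 111.4564 − 168.2308 = -56.7744 billion.

-56.774 billion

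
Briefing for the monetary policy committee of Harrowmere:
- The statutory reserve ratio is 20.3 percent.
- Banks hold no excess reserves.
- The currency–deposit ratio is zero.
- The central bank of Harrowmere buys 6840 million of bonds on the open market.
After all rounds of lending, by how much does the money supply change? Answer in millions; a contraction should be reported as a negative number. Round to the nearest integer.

33695 million

The simple money multiplier is m = 1/rr = 1/0.203 ≈ 4.92611.
An open-market purchase increases the monetary base by 6840 million, so ΔM = m × ΔMB = 4.92611 × 6840 = 33694.5924 million.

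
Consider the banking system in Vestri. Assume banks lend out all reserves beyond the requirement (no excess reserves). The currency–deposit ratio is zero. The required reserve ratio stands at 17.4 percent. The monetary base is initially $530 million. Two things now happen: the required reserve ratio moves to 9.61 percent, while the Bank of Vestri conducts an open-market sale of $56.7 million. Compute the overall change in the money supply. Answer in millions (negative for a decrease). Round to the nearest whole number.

$1879 million

Before: m₁ = 1 / (0.174) ≈ 5.7471, MB₁ = 530, so M₁ = 5.7471 × 530 = 3045.963 million.
After: m₂ = 1 / (0.0961) ≈ 10.4058, MB₂ = 530 − 56.7 = 473.3, so M₂ = 10.4058 × 473.3 ≈ 4925.0651 million.
ΔM = M₂ − M₁ = 4925.0651 − 3045.963 = 1879.1021 million.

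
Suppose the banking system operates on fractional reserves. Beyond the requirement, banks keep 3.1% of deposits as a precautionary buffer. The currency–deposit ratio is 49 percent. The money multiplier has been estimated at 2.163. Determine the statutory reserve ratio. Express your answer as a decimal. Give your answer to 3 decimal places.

Using m = 2.163. Since m = (1 + c)/(c + rr + e), the denominator satisfies c + rr + e = (1 + c)/m = (1 + 0.49) / 2.163 ≈ 0.688858.
With c = 0.49 and e = 0.031, the statutory reserve ratio is 0.688858 − 0.49 − 0.031 = 0.167858.

0.168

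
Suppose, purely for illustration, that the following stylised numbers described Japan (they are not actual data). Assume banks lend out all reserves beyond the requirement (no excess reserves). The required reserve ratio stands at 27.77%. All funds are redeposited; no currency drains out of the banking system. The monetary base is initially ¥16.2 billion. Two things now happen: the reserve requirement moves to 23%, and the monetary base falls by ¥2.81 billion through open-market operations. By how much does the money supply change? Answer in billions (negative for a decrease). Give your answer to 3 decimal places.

-0.119 billion

Before: m₁ = 1 / (0.2777) ≈ 3.601008, MB₁ = 16.2, so M₁ = 3.601008 × 16.2 ≈ 58.3363 billion.
After: m₂ = 1 / (0.23) ≈ 4.347826, MB₂ = 16.2 − 2.81 = 13.39, so M₂ = 4.347826 × 13.39 ≈ 58.2174 billion.
ΔM = M₂ − M₁ = 58.2174 − 58.3363 = -0.1189 billion.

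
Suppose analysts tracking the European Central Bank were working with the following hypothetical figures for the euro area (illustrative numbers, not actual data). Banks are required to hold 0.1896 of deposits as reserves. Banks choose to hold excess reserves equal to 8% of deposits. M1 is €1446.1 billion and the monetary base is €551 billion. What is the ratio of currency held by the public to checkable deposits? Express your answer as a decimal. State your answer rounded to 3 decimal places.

0.180

Using m = M/MB = 1446.1/551 ≈ 2.624501. From m = (1 + c)/(c + rr + e), rearranging gives 1 + c = m·(c + rr + e), so c·(1 − m) = m·(rr + e) − 1.
Hence c = [m·(rr + e) − 1]/(1 − m) = [2.624501 × (0.1896 + 0.08) − 1] / (1 − 2.624501) ≈ 0.180015.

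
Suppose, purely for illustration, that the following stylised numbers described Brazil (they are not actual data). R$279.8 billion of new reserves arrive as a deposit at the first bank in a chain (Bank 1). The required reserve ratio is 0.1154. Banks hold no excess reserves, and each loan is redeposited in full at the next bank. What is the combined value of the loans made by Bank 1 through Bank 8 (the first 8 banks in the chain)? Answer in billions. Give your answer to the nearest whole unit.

Bank i lends (1 − rr)^i of the original deposit: Bank 1 lends 279.8·0.8846 ≈ 247.5111, Bank 2 lends 279.8·0.8846² ≈ 218.9483, and so on.
Summing a geometric series: total = 279.8·[0.8846·(1 − 0.8846^8) / (1 − 0.8846)] ≈ 1340.6096 billion.

R$1341 billion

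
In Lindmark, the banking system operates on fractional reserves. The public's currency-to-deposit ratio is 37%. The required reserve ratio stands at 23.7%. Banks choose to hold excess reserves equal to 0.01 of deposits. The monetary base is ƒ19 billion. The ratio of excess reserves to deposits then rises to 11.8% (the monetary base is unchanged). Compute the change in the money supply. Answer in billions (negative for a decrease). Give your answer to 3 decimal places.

-6.285 billion

Initially m₁ = (1 + 0.37) / (0.237 + 0.01 + 0.37) ≈ 2.220421, so M₁ = 2.220421 × 19 ≈ 42.188 billion.
After the change m₂ = (1 + 0.37) / (0.237 + 0.118 + 0.37) ≈ 1.889655, so M₂ = 1.889655 × 19 ≈ 35.9034 billion.
ΔM = M₂ − M₁ = 35.9034 − 42.188 = -6.2846 billion.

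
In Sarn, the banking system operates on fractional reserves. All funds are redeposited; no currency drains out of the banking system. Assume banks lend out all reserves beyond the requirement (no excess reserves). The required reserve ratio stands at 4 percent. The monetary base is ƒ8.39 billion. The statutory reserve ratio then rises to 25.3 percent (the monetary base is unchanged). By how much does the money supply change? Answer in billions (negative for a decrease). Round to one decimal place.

Initially m₁ = 1 / (0.04) = 25, so M₁ = 25 × 8.39 = 209.75 billion.
After the change m₂ = 1 / (0.253) ≈ 3.9526, so M₂ = 3.9526 × 8.39 ≈ 33.1623 billion.
ΔM = M₂ − M₁ = 33.1623 − 209.75 = -176.5877 billion.

-176.6 billion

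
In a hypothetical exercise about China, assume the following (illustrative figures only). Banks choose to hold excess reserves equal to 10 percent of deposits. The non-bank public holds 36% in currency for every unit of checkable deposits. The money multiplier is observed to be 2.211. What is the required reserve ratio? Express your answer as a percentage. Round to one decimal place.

15.5%

Using m = 2.211. Since m = (1 + c)/(c + rr + e), the denominator satisfies c + rr + e = (1 + c)/m = (1 + 0.36) / 2.211 ≈ 0.615106.
With c = 0.36 and e = 0.1, the required reserve ratio is 0.615106 − 0.36 − 0.1 = 0.155106.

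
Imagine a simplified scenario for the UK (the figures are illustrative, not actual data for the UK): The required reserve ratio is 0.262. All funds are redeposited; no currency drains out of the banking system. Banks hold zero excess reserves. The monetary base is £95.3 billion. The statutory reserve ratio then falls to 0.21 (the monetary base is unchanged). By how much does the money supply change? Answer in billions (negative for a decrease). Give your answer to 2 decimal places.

Initially m₁ = 1 / (0.262) ≈ 3.81679, so M₁ = 3.81679 × 95.3 ≈ 363.7401 billion.
After the change m₂ = 1 / (0.21) ≈ 4.76190, so M₂ = 4.76190 × 95.3 ≈ 453.8091 billion.
ΔM = M₂ − M₁ = 453.8091 − 363.7401 = 90.069 billion.

£90.07 billion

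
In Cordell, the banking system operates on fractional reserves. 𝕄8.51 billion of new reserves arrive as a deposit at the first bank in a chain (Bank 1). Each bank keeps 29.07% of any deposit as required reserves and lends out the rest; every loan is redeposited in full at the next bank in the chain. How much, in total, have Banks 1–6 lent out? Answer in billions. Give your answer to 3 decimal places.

𝕄18.120 billion

Bank i lends (1 − rr)^i of the original deposit: Bank 1 lends 8.51·0.7093 ≈ 6.0361, Bank 2 lends 8.51·0.7093² ≈ 4.2814, and so on.
Summing a geometric series: total = 8.51·[0.7093·(1 − 0.7093^6) / (1 − 0.7093)] ≈ 18.1200 billion.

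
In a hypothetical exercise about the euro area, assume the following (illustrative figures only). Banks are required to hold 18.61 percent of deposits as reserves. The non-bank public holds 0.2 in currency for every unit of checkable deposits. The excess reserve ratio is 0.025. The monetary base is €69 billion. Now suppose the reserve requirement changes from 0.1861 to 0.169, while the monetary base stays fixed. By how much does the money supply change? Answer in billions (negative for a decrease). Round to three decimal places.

€8.741 billion

Initially m₁ = (1 + 0.2) / (0.1861 + 0.025 + 0.2) ≈ 2.918998, so M₁ = 2.918998 × 69 ≈ 201.4109 billion.
After the change m₂ = (1 + 0.2) / (0.169 + 0.025 + 0.2) ≈ 3.045685, so M₂ = 3.045685 × 69 ≈ 210.1523 billion.
ΔM = M₂ − M₁ = 210.1523 − 201.4109 = 8.7414 billion.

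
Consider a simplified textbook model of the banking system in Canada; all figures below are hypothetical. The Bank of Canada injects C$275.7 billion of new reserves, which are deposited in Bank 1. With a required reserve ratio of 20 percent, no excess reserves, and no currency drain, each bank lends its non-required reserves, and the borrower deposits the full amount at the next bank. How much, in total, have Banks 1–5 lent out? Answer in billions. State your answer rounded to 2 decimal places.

Bank i lends (1 − rr)^i of the original deposit: Bank 1 lends 275.7·0.8000 = 220.5600, Bank 2 lends 275.7·0.8000² = 176.4480, and so on.
Summing a geometric series: total = 275.7·[0.8000·(1 − 0.8000^5) / (1 − 0.8000)] ≈ 741.4345 billion.

C$741.43 billion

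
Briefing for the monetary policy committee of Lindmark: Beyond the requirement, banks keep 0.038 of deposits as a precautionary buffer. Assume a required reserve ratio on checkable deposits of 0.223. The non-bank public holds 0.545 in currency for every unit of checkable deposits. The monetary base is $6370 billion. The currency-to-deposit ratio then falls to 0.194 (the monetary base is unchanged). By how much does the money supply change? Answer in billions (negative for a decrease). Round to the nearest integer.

Initially m₁ = (1 + 0.545) / (0.223 + 0.038 + 0.545) ≈ 1.91687, so M₁ = 1.91687 × 6370 = 12210.4619 billion.
After the change m₂ = (1 + 0.194) / (0.223 + 0.038 + 0.194) ≈ 2.62418, so M₂ = 2.62418 × 6370 = 16716.0266 billion.
ΔM = M₂ − M₁ = 16716.0266 − 12210.4619 = 4505.5647 billion.

$4506 billion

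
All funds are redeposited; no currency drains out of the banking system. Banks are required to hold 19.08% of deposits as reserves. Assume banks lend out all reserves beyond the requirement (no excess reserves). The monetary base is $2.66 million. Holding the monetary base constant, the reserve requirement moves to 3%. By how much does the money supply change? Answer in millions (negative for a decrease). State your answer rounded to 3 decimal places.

$74.725 million

Initially m₁ = 1 / (0.1908) ≈ 5.24109, so M₁ = 5.24109 × 2.66 ≈ 13.9413 million.
After the change m₂ = 1 / (0.03) ≈ 33.33333, so M₂ = 33.33333 × 2.66 ≈ 88.6667 million.
ΔM = M₂ − M₁ = 88.6667 − 13.9413 = 74.7254 million.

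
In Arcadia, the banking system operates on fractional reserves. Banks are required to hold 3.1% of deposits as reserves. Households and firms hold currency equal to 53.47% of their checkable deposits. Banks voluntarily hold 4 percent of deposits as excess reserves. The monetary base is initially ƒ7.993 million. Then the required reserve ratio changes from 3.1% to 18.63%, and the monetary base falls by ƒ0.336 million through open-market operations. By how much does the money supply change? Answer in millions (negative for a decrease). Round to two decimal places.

Before: m₁ = (1 + 0.5347) / (0.031 + 0.04 + 0.5347) ≈ 2.5338, MB₁ = 7.993, so M₁ = 2.5338 × 7.993 ≈ 20.2527 million.
After: m₂ = (1 + 0.5347) / (0.1863 + 0.04 + 0.5347) ≈ 2.0167, MB₂ = 7.993 − 0.336 = 7.657, so M₂ = 2.0167 × 7.657 ≈ 15.4419 million.
ΔM = M₂ − M₁ = 15.4419 − 20.2527 = -4.8108 million.

-4.81 million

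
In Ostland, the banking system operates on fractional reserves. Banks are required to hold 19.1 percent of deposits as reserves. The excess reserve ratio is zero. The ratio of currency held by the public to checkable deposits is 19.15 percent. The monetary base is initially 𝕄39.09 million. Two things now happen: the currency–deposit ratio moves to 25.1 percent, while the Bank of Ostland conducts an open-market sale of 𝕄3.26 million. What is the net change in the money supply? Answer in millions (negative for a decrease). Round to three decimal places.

Before: m₁ = (1 + 0.1915) / (0.191 + 0.1915) ≈ 3.115033, MB₁ = 39.09, so M₁ = 3.115033 × 39.09 ≈ 121.7666 million.
After: m₂ = (1 + 0.251) / (0.191 + 0.251) ≈ 2.830317, MB₂ = 39.09 − 3.26 = 35.83, so M₂ = 2.830317 × 35.83 ≈ 101.4103 million.
ΔM = M₂ − M₁ = 101.4103 − 121.7666 = -20.3563 million.

-20.356 million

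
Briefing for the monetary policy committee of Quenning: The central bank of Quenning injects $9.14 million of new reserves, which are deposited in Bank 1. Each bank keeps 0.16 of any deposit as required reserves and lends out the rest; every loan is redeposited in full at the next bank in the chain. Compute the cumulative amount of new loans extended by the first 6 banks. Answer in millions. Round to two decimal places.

$31.13 million

Bank i lends (1 − rr)^i of the original deposit: Bank 1 lends 9.14·0.8400 = 7.6776, Bank 2 lends 9.14·0.8400² ≈ 6.4492, and so on.
Summing a geometric series: total = 9.14·[0.8400·(1 − 0.8400^6) / (1 − 0.8400)] ≈ 31.1280 million.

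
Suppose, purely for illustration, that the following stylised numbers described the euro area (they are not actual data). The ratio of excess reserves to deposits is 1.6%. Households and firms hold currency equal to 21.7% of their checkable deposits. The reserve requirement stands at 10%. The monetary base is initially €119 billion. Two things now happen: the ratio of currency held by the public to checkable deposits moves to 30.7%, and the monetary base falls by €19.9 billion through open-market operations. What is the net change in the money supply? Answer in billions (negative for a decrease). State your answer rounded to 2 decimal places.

Before: m₁ = (1 + 0.217) / (0.1 + 0.016 + 0.217) ≈ 3.654655, MB₁ = 119, so M₁ = 3.654655 × 119 ≈ 434.9039 billion.
After: m₂ = (1 + 0.307) / (0.1 + 0.016 + 0.307) ≈ 3.089835, MB₂ = 119 − 19.9 = 99.1, so M₂ = 3.089835 × 99.1 ≈ 306.2026 billion.
ΔM = M₂ − M₁ = 306.2026 − 434.9039 = -128.7013 billion.

-128.70 billion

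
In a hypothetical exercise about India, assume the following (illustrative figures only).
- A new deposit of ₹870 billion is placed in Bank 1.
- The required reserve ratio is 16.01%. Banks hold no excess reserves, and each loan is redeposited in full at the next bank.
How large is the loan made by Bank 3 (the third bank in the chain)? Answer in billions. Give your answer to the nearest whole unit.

Each bank lends a fraction (1 − rr) = 0.8399 of the deposit it receives, so Bank 3 receives 870·0.8399^2 and lends 870·0.8399^3 ≈ 515.4683 billion.

₹515 billion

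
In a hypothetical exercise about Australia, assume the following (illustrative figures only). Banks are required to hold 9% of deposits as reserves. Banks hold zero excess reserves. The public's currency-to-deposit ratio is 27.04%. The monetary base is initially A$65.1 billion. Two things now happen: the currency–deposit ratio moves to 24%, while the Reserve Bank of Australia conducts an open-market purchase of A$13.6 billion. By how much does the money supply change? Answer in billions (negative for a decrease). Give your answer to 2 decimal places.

Before: m₁ = (1 + 0.2704) / (0.09 + 0.2704) ≈ 3.52497, MB₁ = 65.1, so M₁ = 3.52497 × 65.1 ≈ 229.4755 billion.
After: m₂ = (1 + 0.24) / (0.09 + 0.24) ≈ 3.75758, MB₂ = 65.1 + 13.6 = 78.7, so M₂ = 3.75758 × 78.7 ≈ 295.7215 billion.
ΔM = M₂ − M₁ = 295.7215 − 229.4755 = 66.246 billion.

A$66.25 billion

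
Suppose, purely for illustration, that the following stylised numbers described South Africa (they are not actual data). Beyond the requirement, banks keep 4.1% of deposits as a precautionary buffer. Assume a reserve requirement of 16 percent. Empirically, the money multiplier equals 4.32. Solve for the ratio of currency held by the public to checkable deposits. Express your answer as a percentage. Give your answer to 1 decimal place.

Using m = 4.32. From m = (1 + c)/(c + rr + e), rearranging gives 1 + c = m·(c + rr + e), so c·(1 − m) = m·(rr + e) − 1.
Hence c = [m·(rr + e) − 1]/(1 − m) = [4.32 × (0.16 + 0.041) − 1] / (1 − 4.32) ≈ 0.039663.

4.0%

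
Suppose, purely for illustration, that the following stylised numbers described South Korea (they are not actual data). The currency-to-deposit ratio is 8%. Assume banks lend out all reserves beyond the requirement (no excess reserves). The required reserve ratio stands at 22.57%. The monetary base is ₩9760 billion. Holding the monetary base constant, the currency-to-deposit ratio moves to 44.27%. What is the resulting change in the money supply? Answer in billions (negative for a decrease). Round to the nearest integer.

Initially m₁ = (1 + 0.08) / (0.2257 + 0.08) ≈ 3.53288, so M₁ = 3.53288 × 9760 = 34480.9088 billion.
After the change m₂ = (1 + 0.4427) / (0.2257 + 0.4427) ≈ 2.15844, so M₂ = 2.15844 × 9760 = 21066.3744 billion.
ΔM = M₂ − M₁ = 21066.3744 − 34480.9088 = -13414.5344 billion.

-13415 billion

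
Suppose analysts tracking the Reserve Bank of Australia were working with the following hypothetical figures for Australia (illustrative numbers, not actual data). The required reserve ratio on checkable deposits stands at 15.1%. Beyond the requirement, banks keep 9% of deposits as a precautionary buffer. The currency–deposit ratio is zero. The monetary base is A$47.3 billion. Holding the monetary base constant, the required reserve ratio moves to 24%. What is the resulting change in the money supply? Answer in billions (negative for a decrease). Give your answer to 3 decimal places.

Initially m₁ = 1 / (0.151 + 0.09) ≈ 4.149378, so M₁ = 4.149378 × 47.3 ≈ 196.2656 billion.
After the change m₂ = 1 / (0.24 + 0.09) ≈ 3.030303, so M₂ = 3.030303 × 47.3 ≈ 143.3333 billion.
ΔM = M₂ − M₁ = 143.3333 − 196.2656 = -52.9323 billion.

-52.932 billion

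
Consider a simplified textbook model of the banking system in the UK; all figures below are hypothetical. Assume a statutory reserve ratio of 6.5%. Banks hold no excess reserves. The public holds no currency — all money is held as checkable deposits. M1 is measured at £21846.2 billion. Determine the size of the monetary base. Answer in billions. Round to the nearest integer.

With no currency drain and no excess reserves, the money multiplier is m = 1/rr = 1/0.065 ≈ 15.384615.
The monetary base is MB = M / m = 21846.2 / 15.384615 ≈ 1420.003 billion.

£1420 billion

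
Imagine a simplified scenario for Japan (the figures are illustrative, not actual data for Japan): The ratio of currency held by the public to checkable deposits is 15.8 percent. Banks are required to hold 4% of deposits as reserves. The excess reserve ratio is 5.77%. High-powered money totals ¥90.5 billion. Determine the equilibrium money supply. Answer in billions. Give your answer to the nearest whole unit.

The money multiplier is m = (1 + c) / (rr + e + c) = (1 + 0.158) / (0.04 + 0.0577 + 0.158) ≈ 4.5287.
So M = m × MB = 4.5287 × 90.5 ≈ 409.8473 billion.

¥410 billion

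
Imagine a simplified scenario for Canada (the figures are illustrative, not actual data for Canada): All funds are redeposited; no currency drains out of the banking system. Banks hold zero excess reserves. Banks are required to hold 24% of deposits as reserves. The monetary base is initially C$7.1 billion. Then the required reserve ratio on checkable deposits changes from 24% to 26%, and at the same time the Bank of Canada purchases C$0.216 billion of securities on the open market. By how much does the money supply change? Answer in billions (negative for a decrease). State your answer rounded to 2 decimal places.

Before: m₁ = 1 / (0.24) ≈ 4.1667, MB₁ = 7.1, so M₁ = 4.1667 × 7.1 ≈ 29.5836 billion.
After: m₂ = 1 / (0.26) ≈ 3.8462, MB₂ = 7.1 + 0.216 = 7.316, so M₂ = 3.8462 × 7.316 ≈ 28.1388 billion.
ΔM = M₂ − M₁ = 28.1388 − 29.5836 = -1.4448 billion.

-1.44 billion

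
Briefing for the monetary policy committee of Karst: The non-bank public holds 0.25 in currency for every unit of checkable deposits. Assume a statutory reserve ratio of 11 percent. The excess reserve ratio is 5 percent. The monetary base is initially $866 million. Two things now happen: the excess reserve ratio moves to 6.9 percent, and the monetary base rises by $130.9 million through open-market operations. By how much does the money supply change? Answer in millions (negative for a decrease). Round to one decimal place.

$264.5 million

Before: m₁ = (1 + 0.25) / (0.11 + 0.05 + 0.25) ≈ 3.04878, MB₁ = 866, so M₁ = 3.04878 × 866 ≈ 2640.2435 million.
After: m₂ = (1 + 0.25) / (0.11 + 0.069 + 0.25) ≈ 2.91375, MB₂ = 866 + 130.9 = 996.9, so M₂ = 2.91375 × 996.9 ≈ 2904.7174 million.
ΔM = M₂ − M₁ = 2904.7174 − 2640.2435 = 264.4739 million.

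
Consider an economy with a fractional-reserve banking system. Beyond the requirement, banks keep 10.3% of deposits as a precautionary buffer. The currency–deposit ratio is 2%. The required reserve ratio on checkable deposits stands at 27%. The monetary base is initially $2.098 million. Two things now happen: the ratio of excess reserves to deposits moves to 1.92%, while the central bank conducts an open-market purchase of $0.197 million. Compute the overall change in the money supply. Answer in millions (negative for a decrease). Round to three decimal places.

$2.126 million

Before: m₁ = (1 + 0.02) / (0.27 + 0.103 + 0.02) ≈ 2.59542, MB₁ = 2.098, so M₁ = 2.59542 × 2.098 ≈ 5.4452 million.
After: m₂ = (1 + 0.02) / (0.27 + 0.0192 + 0.02) ≈ 3.29884, MB₂ = 2.098 + 0.197 = 2.295, so M₂ = 3.29884 × 2.295 ≈ 7.5708 million.
ΔM = M₂ − M₁ = 7.5708 − 5.4452 = 2.1256 million.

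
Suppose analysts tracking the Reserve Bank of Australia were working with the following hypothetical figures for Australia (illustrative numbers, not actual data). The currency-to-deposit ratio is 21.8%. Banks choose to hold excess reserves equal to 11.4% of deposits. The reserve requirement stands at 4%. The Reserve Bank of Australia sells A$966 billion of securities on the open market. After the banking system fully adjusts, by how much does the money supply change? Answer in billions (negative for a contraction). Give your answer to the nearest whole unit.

-3163 billion

The money multiplier is m = (1 + c) / (rr + e + c) = (1 + 0.218) / (0.04 + 0.114 + 0.218) ≈ 3.2742.
The sale removes 966 billion of base, so ΔM = m × ΔMB = 3.2742 × (−966) = -3162.8772 billion.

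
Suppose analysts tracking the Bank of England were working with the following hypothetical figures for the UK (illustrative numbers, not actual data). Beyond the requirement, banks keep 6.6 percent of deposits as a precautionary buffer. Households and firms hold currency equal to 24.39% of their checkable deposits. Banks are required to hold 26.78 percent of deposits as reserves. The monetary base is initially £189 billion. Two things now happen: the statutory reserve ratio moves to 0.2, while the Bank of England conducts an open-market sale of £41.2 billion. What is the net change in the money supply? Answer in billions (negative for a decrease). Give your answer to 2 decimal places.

Before: m₁ = (1 + 0.2439) / (0.2678 + 0.066 + 0.2439) ≈ 2.153194, MB₁ = 189, so M₁ = 2.153194 × 189 ≈ 406.9537 billion.
After: m₂ = (1 + 0.2439) / (0.2 + 0.066 + 0.2439) ≈ 2.439498, MB₂ = 189 − 41.2 = 147.8, so M₂ = 2.439498 × 147.8 ≈ 360.5578 billion.
ΔM = M₂ − M₁ = 360.5578 − 406.9537 = -46.3959 billion.

-46.40 billion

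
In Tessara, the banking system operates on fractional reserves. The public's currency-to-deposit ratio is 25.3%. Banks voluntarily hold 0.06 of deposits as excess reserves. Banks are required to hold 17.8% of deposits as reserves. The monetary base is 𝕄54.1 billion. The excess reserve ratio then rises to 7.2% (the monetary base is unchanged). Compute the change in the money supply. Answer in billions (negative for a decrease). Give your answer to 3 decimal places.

Initially m₁ = (1 + 0.253) / (0.178 + 0.06 + 0.253) ≈ 2.551935, so M₁ = 2.551935 × 54.1 ≈ 138.0597 billion.
After the change m₂ = (1 + 0.253) / (0.178 + 0.072 + 0.253) ≈ 2.491054, so M₂ = 2.491054 × 54.1 ≈ 134.766 billion.
ΔM = M₂ − M₁ = 134.766 − 138.0597 = -3.2937 billion.

-3.294 billion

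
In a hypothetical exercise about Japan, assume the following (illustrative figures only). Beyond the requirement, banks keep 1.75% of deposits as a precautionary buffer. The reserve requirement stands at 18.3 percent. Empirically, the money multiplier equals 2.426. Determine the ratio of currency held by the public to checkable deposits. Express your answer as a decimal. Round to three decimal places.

Using m = 2.426. From m = (1 + c)/(c + rr + e), rearranging gives 1 + c = m·(c + rr + e), so c·(1 − m) = m·(rr + e) − 1.
Hence c = [m·(rr + e) − 1]/(1 − m) = [2.426 × (0.183 + 0.0175) − 1] / (1 − 2.426) ≈ 0.360159.

0.360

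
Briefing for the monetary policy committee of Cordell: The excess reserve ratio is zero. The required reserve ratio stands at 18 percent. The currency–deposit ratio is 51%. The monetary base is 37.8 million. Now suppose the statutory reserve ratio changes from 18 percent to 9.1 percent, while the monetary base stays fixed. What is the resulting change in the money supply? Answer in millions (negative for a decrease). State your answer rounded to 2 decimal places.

12.25 million

Initially m₁ = (1 + 0.51) / (0.18 + 0.51) ≈ 2.18841, so M₁ = 2.18841 × 37.8 ≈ 82.7219 million.
After the change m₂ = (1 + 0.51) / (0.091 + 0.51) ≈ 2.51248, so M₂ = 2.51248 × 37.8 ≈ 94.9717 million.
ΔM = M₂ − M₁ = 94.9717 − 82.7219 = 12.2498 million.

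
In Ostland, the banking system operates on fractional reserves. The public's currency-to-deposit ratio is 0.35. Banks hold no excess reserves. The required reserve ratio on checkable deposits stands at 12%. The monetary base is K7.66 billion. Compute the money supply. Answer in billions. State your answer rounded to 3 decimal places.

The money multiplier is m = (1 + c) / (rr + c) = (1 + 0.35) / (0.12 + 0.35) ≈ 2.87234.
So M = m × MB = 2.87234 × 7.66 ≈ 22.0021 billion.

K22.002 billion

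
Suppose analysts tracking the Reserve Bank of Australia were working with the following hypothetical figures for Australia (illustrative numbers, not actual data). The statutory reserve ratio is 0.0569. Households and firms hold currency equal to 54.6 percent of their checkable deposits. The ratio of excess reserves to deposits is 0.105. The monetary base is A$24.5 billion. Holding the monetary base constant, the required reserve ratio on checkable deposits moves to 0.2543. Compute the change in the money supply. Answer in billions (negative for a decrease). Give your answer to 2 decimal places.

Initially m₁ = (1 + 0.546) / (0.0569 + 0.105 + 0.546) ≈ 2.18392, so M₁ = 2.18392 × 24.5 ≈ 53.506 billion.
After the change m₂ = (1 + 0.546) / (0.2543 + 0.105 + 0.546) ≈ 1.70772, so M₂ = 1.70772 × 24.5 ≈ 41.8391 billion.
ΔM = M₂ − M₁ = 41.8391 − 53.506 = -11.6669 billion.

-11.67 billion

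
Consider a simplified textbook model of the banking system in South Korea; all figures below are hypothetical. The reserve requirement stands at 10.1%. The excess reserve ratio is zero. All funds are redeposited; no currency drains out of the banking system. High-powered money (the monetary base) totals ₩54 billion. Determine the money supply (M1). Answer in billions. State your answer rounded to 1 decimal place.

₩534.7 billion

With no currency drain or excess reserves, the money multiplier is m = 1/rr = 1/0.101 ≈ 9.9010.
Money supply M = m × MB = 9.9010 × 54 = 534.654 billion.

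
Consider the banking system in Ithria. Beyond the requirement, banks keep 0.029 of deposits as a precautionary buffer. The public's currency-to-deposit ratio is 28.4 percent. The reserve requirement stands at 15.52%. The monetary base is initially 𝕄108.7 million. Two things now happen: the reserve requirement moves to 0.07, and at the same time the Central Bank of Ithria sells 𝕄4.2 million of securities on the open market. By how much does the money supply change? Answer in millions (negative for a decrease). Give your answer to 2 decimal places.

Before: m₁ = (1 + 0.284) / (0.1552 + 0.029 + 0.284) ≈ 2.742418, MB₁ = 108.7, so M₁ = 2.742418 × 108.7 ≈ 298.1008 million.
After: m₂ = (1 + 0.284) / (0.07 + 0.029 + 0.284) ≈ 3.352480, MB₂ = 108.7 − 4.2 = 104.5, so M₂ = 3.352480 × 104.5 ≈ 350.3342 million.
ΔM = M₂ − M₁ = 350.3342 − 298.1008 = 52.2334 million.

𝕄52.23 million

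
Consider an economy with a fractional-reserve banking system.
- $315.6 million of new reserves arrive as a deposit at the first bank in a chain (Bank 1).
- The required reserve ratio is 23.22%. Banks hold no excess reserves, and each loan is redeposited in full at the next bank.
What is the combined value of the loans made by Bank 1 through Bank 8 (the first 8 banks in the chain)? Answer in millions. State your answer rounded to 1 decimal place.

$917.5 million

Bank i lends (1 − rr)^i of the original deposit: Bank 1 lends 315.6·0.7678 ≈ 242.3177, Bank 2 lends 315.6·0.7678² ≈ 186.0515, and so on.
Summing a geometric series: total = 315.6·[0.7678·(1 − 0.7678^8) / (1 − 0.7678)] ≈ 917.5333 million.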